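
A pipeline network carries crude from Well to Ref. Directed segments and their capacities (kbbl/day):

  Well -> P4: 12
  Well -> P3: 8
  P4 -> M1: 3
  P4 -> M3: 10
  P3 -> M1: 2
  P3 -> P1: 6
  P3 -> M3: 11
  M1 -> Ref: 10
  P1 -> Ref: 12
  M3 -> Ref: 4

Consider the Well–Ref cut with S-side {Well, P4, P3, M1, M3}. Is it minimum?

No — its capacity is 20, but the minimum cut has capacity 15.

Given cut capacity: 6 + 10 + 4 = 20.
Augment Well→P4→M1→Ref: bottleneck 3, flow now 3.
Augment Well→P4→M3→Ref: bottleneck 4, flow now 7.
Augment Well→P3→M1→Ref: bottleneck 2, flow now 9.
Augment Well→P3→P1→Ref: bottleneck 6, flow now 15.
No augmenting path remains; maximum flow = 15.
In the residual graph, reachable from Well: {Well, P4, M3}.
Min-cut edges: Well→P3 (8), P4→M1 (3), M3→Ref (4); capacity 8 + 3 + 4 = 15.
Cut capacity 20 exceeds the max flow 15, so it is not minimum.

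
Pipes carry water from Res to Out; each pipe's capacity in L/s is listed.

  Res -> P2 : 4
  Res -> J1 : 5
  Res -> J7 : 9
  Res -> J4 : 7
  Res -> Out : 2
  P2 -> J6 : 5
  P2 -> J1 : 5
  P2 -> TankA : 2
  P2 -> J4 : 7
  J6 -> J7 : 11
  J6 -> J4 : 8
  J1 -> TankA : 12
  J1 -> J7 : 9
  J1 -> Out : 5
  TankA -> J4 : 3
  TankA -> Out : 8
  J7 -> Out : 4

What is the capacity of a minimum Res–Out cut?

Augment Res→Out: bottleneck 2, flow now 2.
Augment Res→J1→Out: bottleneck 5, flow now 7.
Augment Res→J7→Out: bottleneck 4, flow now 11.
Augment Res→P2→TankA→Out: bottleneck 2, flow now 13.
Augment Res→P2→J1→TankA→Out: bottleneck 2, flow now 15.
No augmenting path remains; maximum flow = 15.
By max-flow min-cut, the minimum cut capacity equals the max flow.
In the residual graph, reachable from Res: {Res, J7, J4}.
Min-cut edges: Res→P2 (4), Res→J1 (5), Res→Out (2), J7→Out (4); capacity 4 + 5 + 2 + 4 = 15.

15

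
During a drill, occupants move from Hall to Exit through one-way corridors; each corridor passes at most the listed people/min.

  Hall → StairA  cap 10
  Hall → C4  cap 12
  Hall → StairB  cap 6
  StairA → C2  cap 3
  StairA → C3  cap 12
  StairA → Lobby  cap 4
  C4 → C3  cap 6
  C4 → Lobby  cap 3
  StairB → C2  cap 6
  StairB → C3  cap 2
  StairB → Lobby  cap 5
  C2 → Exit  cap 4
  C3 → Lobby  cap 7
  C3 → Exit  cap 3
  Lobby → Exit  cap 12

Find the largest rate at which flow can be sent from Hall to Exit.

Augment Hall→StairA→C2→Exit: bottleneck 3, flow now 3.
Augment Hall→StairA→C3→Exit: bottleneck 3, flow now 6.
Augment Hall→StairA→Lobby→Exit: bottleneck 4, flow now 10.
Augment Hall→C4→Lobby→Exit: bottleneck 3, flow now 13.
Augment Hall→StairB→C2→Exit: bottleneck 1, flow now 14.
Augment Hall→StairB→Lobby→Exit: bottleneck 5, flow now 19.
No augmenting path remains; maximum flow = 19.
In the residual graph, reachable from Hall: {Hall, StairA, C4, StairB, C2, C3, Lobby}.
Min-cut edges: C2→Exit (4), C3→Exit (3), Lobby→Exit (12); capacity 4 + 3 + 12 = 19.
This cut is saturated, so no flow can exceed 19.

19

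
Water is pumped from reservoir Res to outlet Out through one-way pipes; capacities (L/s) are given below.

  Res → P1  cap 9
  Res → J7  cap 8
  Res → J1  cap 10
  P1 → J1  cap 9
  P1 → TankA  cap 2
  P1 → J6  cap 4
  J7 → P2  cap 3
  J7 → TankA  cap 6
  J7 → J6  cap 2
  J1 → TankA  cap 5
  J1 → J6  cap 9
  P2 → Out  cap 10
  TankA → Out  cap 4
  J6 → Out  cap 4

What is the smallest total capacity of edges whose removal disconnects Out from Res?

11

Augment Res→P1→TankA→Out: bottleneck 2, flow now 2.
Augment Res→P1→J6→Out: bottleneck 4, flow now 6.
Augment Res→J7→P2→Out: bottleneck 3, flow now 9.
Augment Res→J7→TankA→Out: bottleneck 2, flow now 11.
No augmenting path remains; maximum flow = 11.
By max-flow min-cut, the minimum cut capacity equals the max flow.
In the residual graph, reachable from Res: {Res, P1, J7, J1, TankA, J6}.
Min-cut edges: J7→P2 (3), TankA→Out (4), J6→Out (4); capacity 3 + 4 + 4 = 11.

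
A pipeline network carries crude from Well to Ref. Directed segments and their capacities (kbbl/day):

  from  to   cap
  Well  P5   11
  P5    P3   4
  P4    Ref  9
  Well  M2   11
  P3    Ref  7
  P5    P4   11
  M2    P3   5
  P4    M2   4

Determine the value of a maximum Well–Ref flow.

Augment Well→P5→P4→Ref: bottleneck 9, flow now 9.
Augment Well→P5→P3→Ref: bottleneck 2, flow now 11.
Augment Well→M2→P3→Ref: bottleneck 5, flow now 16.
No augmenting path remains; maximum flow = 16.
In the residual graph, reachable from Well: {Well, M2}.
Min-cut edges: Well→P5 (11), M2→P3 (5); capacity 11 + 5 = 16.
This cut is saturated, so no flow can exceed 16.

16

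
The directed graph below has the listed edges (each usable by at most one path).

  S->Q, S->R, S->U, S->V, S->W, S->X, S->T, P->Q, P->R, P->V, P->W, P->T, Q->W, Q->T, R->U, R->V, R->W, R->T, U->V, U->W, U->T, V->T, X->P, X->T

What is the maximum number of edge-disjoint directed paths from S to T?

Assign every edge capacity 1; by Menger, the answer equals the max flow.
Path S→T (+1); total 1.
Path S→Q→T (+1); total 2.
Path S→R→T (+1); total 3.
Path S→U→T (+1); total 4.
Path S→V→T (+1); total 5.
Path S→X→T (+1); total 6.
No residual S→T path; max flow = 6.
Certifying cut of size 6: {S→Q, S→R, S→T, S→U, S→V, S→X}.

6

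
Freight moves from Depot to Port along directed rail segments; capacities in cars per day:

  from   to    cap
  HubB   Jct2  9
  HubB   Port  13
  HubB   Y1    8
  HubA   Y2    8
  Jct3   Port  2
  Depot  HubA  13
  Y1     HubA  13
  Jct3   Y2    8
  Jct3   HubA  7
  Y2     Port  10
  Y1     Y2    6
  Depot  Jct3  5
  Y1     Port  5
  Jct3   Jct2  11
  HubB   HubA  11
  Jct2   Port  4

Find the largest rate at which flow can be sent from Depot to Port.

13

Augment Depot→Jct3→Port: bottleneck 2, flow now 2.
Augment Depot→Jct3→Y2→Port: bottleneck 3, flow now 5.
Augment Depot→HubA→Y2→Port: bottleneck 7, flow now 12.
Augment Depot→HubA→Y2→Jct3→Jct2→Port: bottleneck 1, flow now 13. (uses reverse residual edge)
No augmenting path remains; maximum flow = 13.
In the residual graph, reachable from Depot: {Depot, HubA}.
Min-cut edges: Depot→Jct3 (5), HubA→Y2 (8); capacity 5 + 8 = 13.
This cut is saturated, so no flow can exceed 13.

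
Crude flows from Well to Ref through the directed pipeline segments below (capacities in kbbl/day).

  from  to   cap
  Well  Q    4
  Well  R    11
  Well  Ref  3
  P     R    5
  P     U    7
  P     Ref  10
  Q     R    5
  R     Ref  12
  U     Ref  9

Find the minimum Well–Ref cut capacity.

15

Augment Well→Ref: bottleneck 3, flow now 3.
Augment Well→R→Ref: bottleneck 11, flow now 14.
Augment Well→Q→R→Ref: bottleneck 1, flow now 15.
No augmenting path remains; maximum flow = 15.
By max-flow min-cut, the minimum cut capacity equals the max flow.
In the residual graph, reachable from Well: {Well, Q, R}.
Min-cut edges: Well→Ref (3), R→Ref (12); capacity 3 + 12 = 15.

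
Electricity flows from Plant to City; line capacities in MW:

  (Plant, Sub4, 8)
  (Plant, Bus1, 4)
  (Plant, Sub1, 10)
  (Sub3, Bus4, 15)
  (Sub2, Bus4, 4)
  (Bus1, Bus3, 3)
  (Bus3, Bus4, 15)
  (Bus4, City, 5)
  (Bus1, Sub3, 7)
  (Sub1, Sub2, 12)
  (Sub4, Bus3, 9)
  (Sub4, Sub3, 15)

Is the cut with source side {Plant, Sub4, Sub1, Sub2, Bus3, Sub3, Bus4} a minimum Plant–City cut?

No — its capacity is 9, but the minimum cut has capacity 5.

Given cut capacity: 4 + 5 = 9.
Augment Plant→Bus1→Bus3→Bus4→City: bottleneck 3, flow now 3.
Augment Plant→Bus1→Sub3→Bus4→City: bottleneck 1, flow now 4.
Augment Plant→Sub4→Bus3→Bus4→City: bottleneck 1, flow now 5.
No augmenting path remains; maximum flow = 5.
In the residual graph, reachable from Plant: {Plant, Bus1, Sub4, Sub1, Sub2, Bus3, Sub3, Bus4}.
Min-cut edges: Bus4→City (5); capacity 5 = 5.
Cut capacity 9 exceeds the max flow 5, so it is not minimum.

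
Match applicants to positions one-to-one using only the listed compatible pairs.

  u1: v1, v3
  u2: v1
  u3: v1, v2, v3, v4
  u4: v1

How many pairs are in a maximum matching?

3

Unit-capacity flow: source→left, listed edges, right→sink; max matching = max flow.
Augmenting path u1→v1 (+1); matched 1.
Augmenting path u3→v2 (+1); matched 2.
Augmenting path u2→v1→u1→v3 (+1); matched 3.
No augmenting path remains; maximum matching = 3.
König certificate: {u1, u3, v1} is a vertex cover of size 3 (every listed pair touches it), so no matching can be larger.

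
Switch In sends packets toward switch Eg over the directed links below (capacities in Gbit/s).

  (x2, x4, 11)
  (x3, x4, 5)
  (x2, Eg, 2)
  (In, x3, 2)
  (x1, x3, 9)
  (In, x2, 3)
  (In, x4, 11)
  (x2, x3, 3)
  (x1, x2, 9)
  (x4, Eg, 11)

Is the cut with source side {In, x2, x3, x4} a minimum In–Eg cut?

Yes — it is a minimum cut (capacity 13).

Given cut capacity: 2 + 11 = 13.
Augment In→x2→Eg: bottleneck 2, flow now 2.
Augment In→x4→Eg: bottleneck 11, flow now 13.
No augmenting path remains; maximum flow = 13.
Cut capacity 13 equals the max flow, so it is a minimum cut.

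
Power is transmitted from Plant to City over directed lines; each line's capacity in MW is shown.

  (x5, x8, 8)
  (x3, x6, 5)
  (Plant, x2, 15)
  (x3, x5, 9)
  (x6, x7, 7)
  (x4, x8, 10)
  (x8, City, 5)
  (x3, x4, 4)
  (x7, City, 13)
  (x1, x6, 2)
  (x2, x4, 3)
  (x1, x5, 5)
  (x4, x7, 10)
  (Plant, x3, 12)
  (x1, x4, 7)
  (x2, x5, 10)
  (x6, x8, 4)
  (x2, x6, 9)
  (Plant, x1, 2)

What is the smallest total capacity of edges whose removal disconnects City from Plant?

18

Augment Plant→x1→x4→x7→City: bottleneck 2, flow now 2.
Augment Plant→x2→x4→x7→City: bottleneck 3, flow now 5.
Augment Plant→x2→x5→x8→City: bottleneck 5, flow now 10.
Augment Plant→x2→x6→x7→City: bottleneck 7, flow now 17.
Augment Plant→x3→x4→x7→City: bottleneck 1, flow now 18.
No augmenting path remains; maximum flow = 18.
By max-flow min-cut, the minimum cut capacity equals the max flow.
In the residual graph, reachable from Plant: {Plant, x1, x2, x3, x4, x5, x6, x7, x8}.
Min-cut edges: x7→City (13), x8→City (5); capacity 13 + 5 = 18.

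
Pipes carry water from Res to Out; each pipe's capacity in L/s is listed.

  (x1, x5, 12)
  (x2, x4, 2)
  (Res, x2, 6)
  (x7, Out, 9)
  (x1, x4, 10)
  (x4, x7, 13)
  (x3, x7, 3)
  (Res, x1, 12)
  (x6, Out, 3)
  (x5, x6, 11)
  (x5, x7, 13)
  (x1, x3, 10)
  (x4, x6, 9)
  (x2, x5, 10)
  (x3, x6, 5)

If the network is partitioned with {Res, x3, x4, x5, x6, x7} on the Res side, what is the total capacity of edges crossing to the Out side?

Edges leaving {Res, x3, x4, x5, x6, x7}: Res→x1 (12), Res→x2 (6), x6→Out (3), x7→Out (9).
Cut capacity = 12 + 6 + 3 + 9 = 30.

30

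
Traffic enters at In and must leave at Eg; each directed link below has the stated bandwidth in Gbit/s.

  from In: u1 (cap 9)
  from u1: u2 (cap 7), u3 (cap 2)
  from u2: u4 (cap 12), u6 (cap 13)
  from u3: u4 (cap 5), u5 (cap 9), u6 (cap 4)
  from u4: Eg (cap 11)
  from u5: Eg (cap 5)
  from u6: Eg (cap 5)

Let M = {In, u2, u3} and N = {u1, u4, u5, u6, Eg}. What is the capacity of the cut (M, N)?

52

Edges leaving {In, u2, u3}: In→u1 (9), u2→u4 (12), u2→u6 (13), u3→u4 (5), u3→u5 (9), u3→u6 (4).
Cut capacity = 9 + 12 + 13 + 5 + 9 + 4 = 52.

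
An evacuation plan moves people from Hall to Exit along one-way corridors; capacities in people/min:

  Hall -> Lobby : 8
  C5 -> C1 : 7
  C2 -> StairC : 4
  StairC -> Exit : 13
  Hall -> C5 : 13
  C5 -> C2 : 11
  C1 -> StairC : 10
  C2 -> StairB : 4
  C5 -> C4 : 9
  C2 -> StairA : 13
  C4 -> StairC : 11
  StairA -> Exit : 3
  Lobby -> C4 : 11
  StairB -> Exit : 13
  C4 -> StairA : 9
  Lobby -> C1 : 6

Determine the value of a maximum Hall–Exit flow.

20

Augment Hall→C5→C2→StairB→Exit: bottleneck 4, flow now 4.
Augment Hall→C5→C2→StairA→Exit: bottleneck 3, flow now 7.
Augment Hall→C5→C2→StairC→Exit: bottleneck 4, flow now 11.
Augment Hall→C5→C1→StairC→Exit: bottleneck 2, flow now 13.
Augment Hall→Lobby→C1→StairC→Exit: bottleneck 6, flow now 19.
Augment Hall→Lobby→C4→StairC→Exit: bottleneck 1, flow now 20.
No augmenting path remains; maximum flow = 20.
In the residual graph, reachable from Hall: {Hall, C5, Lobby, C2, C1, C4, StairA, StairC}.
Min-cut edges: C2→StairB (4), StairA→Exit (3), StairC→Exit (13); capacity 4 + 3 + 13 = 20.
This cut is saturated, so no flow can exceed 20.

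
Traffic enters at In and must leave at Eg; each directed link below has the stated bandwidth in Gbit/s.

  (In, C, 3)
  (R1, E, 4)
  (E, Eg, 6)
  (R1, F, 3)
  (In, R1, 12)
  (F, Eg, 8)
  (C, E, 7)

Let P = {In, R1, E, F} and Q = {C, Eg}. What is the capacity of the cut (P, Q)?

Edges leaving {In, R1, E, F}: In→C (3), E→Eg (6), F→Eg (8).
Cut capacity = 3 + 6 + 8 = 17.

17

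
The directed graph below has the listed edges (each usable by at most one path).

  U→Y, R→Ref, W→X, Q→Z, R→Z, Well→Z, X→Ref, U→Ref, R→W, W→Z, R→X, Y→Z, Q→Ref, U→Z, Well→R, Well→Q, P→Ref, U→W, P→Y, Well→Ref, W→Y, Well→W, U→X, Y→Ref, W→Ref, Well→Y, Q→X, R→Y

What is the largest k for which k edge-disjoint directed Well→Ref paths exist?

5

Assign every edge capacity 1; by Menger, the answer equals the max flow.
Path Well→Ref (+1); total 1.
Path Well→Q→Ref (+1); total 2.
Path Well→R→Ref (+1); total 3.
Path Well→W→Ref (+1); total 4.
Path Well→Y→Ref (+1); total 5.
No residual Well→Ref path; max flow = 5.
Certifying cut of size 5: {Well→Q, Well→R, Well→Ref, Well→W, Well→Y}.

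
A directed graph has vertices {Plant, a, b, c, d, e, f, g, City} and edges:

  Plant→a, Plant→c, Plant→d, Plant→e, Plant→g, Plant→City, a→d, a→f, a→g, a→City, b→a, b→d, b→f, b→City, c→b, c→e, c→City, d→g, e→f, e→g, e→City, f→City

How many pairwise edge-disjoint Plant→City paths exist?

4

Assign every edge capacity 1; by Menger, the answer equals the max flow.
Path Plant→City (+1); total 1.
Path Plant→a→City (+1); total 2.
Path Plant→c→City (+1); total 3.
Path Plant→e→City (+1); total 4.
No residual Plant→City path; max flow = 4.
Certifying cut of size 4: {Plant→City, Plant→a, Plant→c, Plant→e}.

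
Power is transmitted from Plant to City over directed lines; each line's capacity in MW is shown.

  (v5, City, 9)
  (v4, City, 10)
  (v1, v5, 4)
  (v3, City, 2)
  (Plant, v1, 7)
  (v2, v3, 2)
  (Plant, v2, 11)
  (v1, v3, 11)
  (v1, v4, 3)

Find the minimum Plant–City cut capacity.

Augment Plant→v1→v3→City: bottleneck 2, flow now 2.
Augment Plant→v1→v4→City: bottleneck 3, flow now 5.
Augment Plant→v1→v5→City: bottleneck 2, flow now 7.
Augment Plant→v2→v3→v1→v5→City: bottleneck 2, flow now 9. (uses reverse residual edge)
No augmenting path remains; maximum flow = 9.
By max-flow min-cut, the minimum cut capacity equals the max flow.
In the residual graph, reachable from Plant: {Plant, v2}.
Min-cut edges: Plant→v1 (7), v2→v3 (2); capacity 7 + 2 = 9.

9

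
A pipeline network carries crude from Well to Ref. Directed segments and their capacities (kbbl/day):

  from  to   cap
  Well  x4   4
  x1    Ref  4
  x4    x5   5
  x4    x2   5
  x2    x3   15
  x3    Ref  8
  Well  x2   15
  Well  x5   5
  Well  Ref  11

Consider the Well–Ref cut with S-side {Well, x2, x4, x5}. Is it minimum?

Given cut capacity: 11 + 15 = 26.
Augment Well→Ref: bottleneck 11, flow now 11.
Augment Well→x2→x3→Ref: bottleneck 8, flow now 19.
No augmenting path remains; maximum flow = 19.
In the residual graph, reachable from Well: {Well, x2, x3, x4, x5}.
Min-cut edges: Well→Ref (11), x3→Ref (8); capacity 11 + 8 = 19.
Cut capacity 26 exceeds the max flow 19, so it is not minimum.

No — its capacity is 26, but the minimum cut has capacity 19.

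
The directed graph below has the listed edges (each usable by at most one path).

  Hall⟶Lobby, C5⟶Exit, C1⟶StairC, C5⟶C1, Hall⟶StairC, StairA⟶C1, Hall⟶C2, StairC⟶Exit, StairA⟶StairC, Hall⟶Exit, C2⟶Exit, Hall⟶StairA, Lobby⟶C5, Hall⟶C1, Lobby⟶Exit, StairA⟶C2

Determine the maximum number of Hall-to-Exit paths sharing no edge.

4

Assign every edge capacity 1; by Menger, the answer equals the max flow.
Path Hall→Exit (+1); total 1.
Path Hall→Lobby→Exit (+1); total 2.
Path Hall→C2→Exit (+1); total 3.
Path Hall→StairC→Exit (+1); total 4.
No residual Hall→Exit path; max flow = 4.
Certifying cut of size 4: {C2→Exit, Hall→Exit, Hall→Lobby, StairC→Exit}.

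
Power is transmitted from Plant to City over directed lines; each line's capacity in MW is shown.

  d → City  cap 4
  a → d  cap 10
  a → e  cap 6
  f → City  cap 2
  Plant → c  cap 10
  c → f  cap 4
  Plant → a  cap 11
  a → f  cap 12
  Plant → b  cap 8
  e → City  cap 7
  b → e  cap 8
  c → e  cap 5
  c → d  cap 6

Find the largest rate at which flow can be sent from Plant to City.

Augment Plant→a→d→City: bottleneck 4, flow now 4.
Augment Plant→a→e→City: bottleneck 6, flow now 10.
Augment Plant→a→f→City: bottleneck 1, flow now 11.
Augment Plant→b→e→City: bottleneck 1, flow now 12.
Augment Plant→c→f→City: bottleneck 1, flow now 13.
No augmenting path remains; maximum flow = 13.
In the residual graph, reachable from Plant: {Plant, a, b, c, d, e, f}.
Min-cut edges: d→City (4), e→City (7), f→City (2); capacity 4 + 7 + 2 = 13.
This cut is saturated, so no flow can exceed 13.

13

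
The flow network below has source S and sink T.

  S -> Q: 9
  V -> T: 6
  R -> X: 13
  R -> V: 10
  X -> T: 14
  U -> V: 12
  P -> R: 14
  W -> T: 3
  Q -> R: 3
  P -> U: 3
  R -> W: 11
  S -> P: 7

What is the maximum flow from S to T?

10

Augment S→P→R→V→T: bottleneck 6, flow now 6.
Augment S→P→R→W→T: bottleneck 1, flow now 7.
Augment S→Q→R→W→T: bottleneck 2, flow now 9.
Augment S→Q→R→X→T: bottleneck 1, flow now 10.
No augmenting path remains; maximum flow = 10.
In the residual graph, reachable from S: {S, Q}.
Min-cut edges: S→P (7), Q→R (3); capacity 7 + 3 = 10.
This cut is saturated, so no flow can exceed 10.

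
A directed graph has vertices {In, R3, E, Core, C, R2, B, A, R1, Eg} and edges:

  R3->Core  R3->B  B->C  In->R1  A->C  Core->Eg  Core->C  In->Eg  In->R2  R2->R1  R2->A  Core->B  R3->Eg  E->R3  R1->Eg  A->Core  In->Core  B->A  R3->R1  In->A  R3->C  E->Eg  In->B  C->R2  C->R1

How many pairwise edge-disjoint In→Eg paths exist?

3

Assign every edge capacity 1; by Menger, the answer equals the max flow.
Path In→Eg (+1); total 1.
Path In→Core→Eg (+1); total 2.
Path In→R1→Eg (+1); total 3.
No residual In→Eg path; max flow = 3.
Certifying cut of size 3: {Core→Eg, In→Eg, R1→Eg}.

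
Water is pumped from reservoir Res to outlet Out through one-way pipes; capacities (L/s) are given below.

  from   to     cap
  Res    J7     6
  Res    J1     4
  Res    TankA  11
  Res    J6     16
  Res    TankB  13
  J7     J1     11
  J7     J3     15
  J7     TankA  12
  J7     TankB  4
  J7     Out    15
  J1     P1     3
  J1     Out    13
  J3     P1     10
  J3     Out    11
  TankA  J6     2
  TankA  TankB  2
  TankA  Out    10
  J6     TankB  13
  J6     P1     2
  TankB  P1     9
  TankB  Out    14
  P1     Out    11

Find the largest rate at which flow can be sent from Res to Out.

45

Augment Res→J7→Out: bottleneck 6, flow now 6.
Augment Res→J1→Out: bottleneck 4, flow now 10.
Augment Res→TankA→Out: bottleneck 10, flow now 20.
Augment Res→TankB→Out: bottleneck 13, flow now 33.
Augment Res→TankA→TankB→Out: bottleneck 1, flow now 34.
Augment Res→J6→P1→Out: bottleneck 2, flow now 36.
Augment Res→J6→TankB→P1→Out: bottleneck 9, flow now 45.
No augmenting path remains; maximum flow = 45.
In the residual graph, reachable from Res: {Res, TankA, J6, TankB}.
Min-cut edges: Res→J7 (6), Res→J1 (4), TankA→Out (10), J6→P1 (2), TankB→P1 (9), TankB→Out (14); capacity 6 + 4 + 10 + 2 + 9 + 14 = 45.
This cut is saturated, so no flow can exceed 45.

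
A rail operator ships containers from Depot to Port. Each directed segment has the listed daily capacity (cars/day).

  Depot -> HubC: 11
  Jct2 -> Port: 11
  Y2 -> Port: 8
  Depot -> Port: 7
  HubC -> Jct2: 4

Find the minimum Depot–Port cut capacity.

Augment Depot→Port: bottleneck 7, flow now 7.
Augment Depot→HubC→Jct2→Port: bottleneck 4, flow now 11.
No augmenting path remains; maximum flow = 11.
By max-flow min-cut, the minimum cut capacity equals the max flow.
In the residual graph, reachable from Depot: {Depot, HubC}.
Min-cut edges: Depot→Port (7), HubC→Jct2 (4); capacity 7 + 4 = 11.

11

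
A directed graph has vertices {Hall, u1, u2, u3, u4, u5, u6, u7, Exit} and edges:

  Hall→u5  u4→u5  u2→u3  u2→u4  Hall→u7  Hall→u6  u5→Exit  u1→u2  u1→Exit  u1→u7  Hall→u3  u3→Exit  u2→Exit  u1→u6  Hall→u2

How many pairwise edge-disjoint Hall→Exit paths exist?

3

Assign every edge capacity 1; by Menger, the answer equals the max flow.
Path Hall→u2→Exit (+1); total 1.
Path Hall→u3→Exit (+1); total 2.
Path Hall→u5→Exit (+1); total 3.
No residual Hall→Exit path; max flow = 3.
Certifying cut of size 3: {Hall→u2, Hall→u3, Hall→u5}.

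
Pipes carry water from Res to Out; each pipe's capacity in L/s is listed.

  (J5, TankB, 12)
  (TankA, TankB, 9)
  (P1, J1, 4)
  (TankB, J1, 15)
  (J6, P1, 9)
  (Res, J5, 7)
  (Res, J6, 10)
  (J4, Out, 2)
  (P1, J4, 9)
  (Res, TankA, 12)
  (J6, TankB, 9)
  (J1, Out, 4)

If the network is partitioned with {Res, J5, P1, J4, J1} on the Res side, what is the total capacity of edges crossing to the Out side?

40

Edges leaving {Res, J5, P1, J4, J1}: Res→TankA (12), Res→J6 (10), J5→TankB (12), J4→Out (2), J1→Out (4).
Cut capacity = 12 + 10 + 12 + 2 + 4 = 40.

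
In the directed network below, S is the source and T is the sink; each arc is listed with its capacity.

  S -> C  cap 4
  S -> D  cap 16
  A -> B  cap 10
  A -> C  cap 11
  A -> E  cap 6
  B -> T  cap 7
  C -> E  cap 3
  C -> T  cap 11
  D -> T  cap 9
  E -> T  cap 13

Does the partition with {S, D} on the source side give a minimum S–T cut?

Yes — it is a minimum cut (capacity 13).

Given cut capacity: 4 + 9 = 13.
Augment S→C→T: bottleneck 4, flow now 4.
Augment S→D→T: bottleneck 9, flow now 13.
No augmenting path remains; maximum flow = 13.
Cut capacity 13 equals the max flow, so it is a minimum cut.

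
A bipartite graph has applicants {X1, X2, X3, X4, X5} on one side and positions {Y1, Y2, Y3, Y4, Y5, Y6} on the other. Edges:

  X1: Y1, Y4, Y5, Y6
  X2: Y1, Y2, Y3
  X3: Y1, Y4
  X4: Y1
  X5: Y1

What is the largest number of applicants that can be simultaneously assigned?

Unit-capacity flow: source→left, listed edges, right→sink; max matching = max flow.
Augmenting path X1→Y1 (+1); matched 1.
Augmenting path X2→Y2 (+1); matched 2.
Augmenting path X3→Y4 (+1); matched 3.
Augmenting path X4→Y1→X1→Y5 (+1); matched 4.
No augmenting path remains; maximum matching = 4.
König certificate: {X1, X2, X3, Y1} is a vertex cover of size 4 (every listed pair touches it), so no matching can be larger.

4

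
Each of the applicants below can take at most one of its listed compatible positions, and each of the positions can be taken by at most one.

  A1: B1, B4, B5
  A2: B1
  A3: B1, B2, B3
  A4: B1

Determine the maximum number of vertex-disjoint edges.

Unit-capacity flow: source→left, listed edges, right→sink; max matching = max flow.
Augmenting path A1→B1 (+1); matched 1.
Augmenting path A3→B2 (+1); matched 2.
Augmenting path A2→B1→A1→B4 (+1); matched 3.
No augmenting path remains; maximum matching = 3.
König certificate: {A1, A3, B1} is a vertex cover of size 3 (every listed pair touches it), so no matching can be larger.

3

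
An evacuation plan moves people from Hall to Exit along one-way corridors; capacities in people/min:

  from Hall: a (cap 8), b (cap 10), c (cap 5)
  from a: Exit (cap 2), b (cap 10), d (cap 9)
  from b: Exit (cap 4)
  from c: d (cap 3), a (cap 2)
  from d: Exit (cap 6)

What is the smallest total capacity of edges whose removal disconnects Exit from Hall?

Augment Hall→a→Exit: bottleneck 2, flow now 2.
Augment Hall→b→Exit: bottleneck 4, flow now 6.
Augment Hall→a→d→Exit: bottleneck 6, flow now 12.
No augmenting path remains; maximum flow = 12.
By max-flow min-cut, the minimum cut capacity equals the max flow.
In the residual graph, reachable from Hall: {Hall, a, b, c, d}.
Min-cut edges: a→Exit (2), b→Exit (4), d→Exit (6); capacity 2 + 4 + 6 = 12.

12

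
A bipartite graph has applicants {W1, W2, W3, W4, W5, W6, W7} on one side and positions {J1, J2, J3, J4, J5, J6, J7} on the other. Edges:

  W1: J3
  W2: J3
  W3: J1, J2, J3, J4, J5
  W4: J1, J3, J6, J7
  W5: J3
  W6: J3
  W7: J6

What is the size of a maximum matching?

4

Unit-capacity flow: source→left, listed edges, right→sink; max matching = max flow.
Augmenting path W1→J3 (+1); matched 1.
Augmenting path W3→J1 (+1); matched 2.
Augmenting path W4→J6 (+1); matched 3.
Augmenting path W7→J6→W4→J7 (+1); matched 4.
No augmenting path remains; maximum matching = 4.
König certificate: {W3, W4, W7, J3} is a vertex cover of size 4 (every listed pair touches it), so no matching can be larger.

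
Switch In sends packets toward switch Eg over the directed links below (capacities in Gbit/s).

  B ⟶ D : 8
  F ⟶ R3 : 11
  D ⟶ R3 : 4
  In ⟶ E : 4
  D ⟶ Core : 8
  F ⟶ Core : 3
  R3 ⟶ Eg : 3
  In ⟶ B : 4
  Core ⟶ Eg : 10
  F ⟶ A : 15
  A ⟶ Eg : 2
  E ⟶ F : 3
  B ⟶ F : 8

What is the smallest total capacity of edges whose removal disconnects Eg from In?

7

Augment In→B→F→Core→Eg: bottleneck 3, flow now 3.
Augment In→B→F→A→Eg: bottleneck 1, flow now 4.
Augment In→E→F→A→Eg: bottleneck 1, flow now 5.
Augment In→E→F→R3→Eg: bottleneck 2, flow now 7.
No augmenting path remains; maximum flow = 7.
By max-flow min-cut, the minimum cut capacity equals the max flow.
In the residual graph, reachable from In: {In, E}.
Min-cut edges: In→B (4), E→F (3); capacity 4 + 3 = 7.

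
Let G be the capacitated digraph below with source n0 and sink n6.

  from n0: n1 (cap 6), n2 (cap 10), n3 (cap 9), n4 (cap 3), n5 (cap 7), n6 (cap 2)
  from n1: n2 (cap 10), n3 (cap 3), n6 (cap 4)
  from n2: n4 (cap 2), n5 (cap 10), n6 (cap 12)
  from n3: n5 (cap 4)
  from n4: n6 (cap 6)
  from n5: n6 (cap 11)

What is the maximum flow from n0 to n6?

Augment n0→n6: bottleneck 2, flow now 2.
Augment n0→n1→n6: bottleneck 4, flow now 6.
Augment n0→n2→n6: bottleneck 10, flow now 16.
Augment n0→n4→n6: bottleneck 3, flow now 19.
Augment n0→n5→n6: bottleneck 7, flow now 26.
Augment n0→n1→n2→n6: bottleneck 2, flow now 28.
Augment n0→n3→n5→n6: bottleneck 4, flow now 32.
No augmenting path remains; maximum flow = 32.
In the residual graph, reachable from n0: {n0, n3}.
Min-cut edges: n0→n1 (6), n0→n2 (10), n0→n4 (3), n0→n5 (7), n0→n6 (2), n3→n5 (4); capacity 6 + 10 + 3 + 7 + 2 + 4 = 32.
This cut is saturated, so no flow can exceed 32.

32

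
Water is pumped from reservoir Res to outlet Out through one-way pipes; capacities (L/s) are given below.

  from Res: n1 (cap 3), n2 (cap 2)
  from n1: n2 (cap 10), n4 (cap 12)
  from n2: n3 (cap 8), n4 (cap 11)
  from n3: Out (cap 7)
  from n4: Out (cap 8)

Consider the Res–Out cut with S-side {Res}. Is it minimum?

Yes — it is a minimum cut (capacity 5).

Given cut capacity: 3 + 2 = 5.
Augment Res→n1→n4→Out: bottleneck 3, flow now 3.
Augment Res→n2→n3→Out: bottleneck 2, flow now 5.
No augmenting path remains; maximum flow = 5.
Cut capacity 5 equals the max flow, so it is a minimum cut.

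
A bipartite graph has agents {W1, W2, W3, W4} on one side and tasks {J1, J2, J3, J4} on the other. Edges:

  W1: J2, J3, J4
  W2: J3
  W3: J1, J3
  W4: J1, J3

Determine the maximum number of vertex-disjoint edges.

3

Unit-capacity flow: source→left, listed edges, right→sink; max matching = max flow.
Augmenting path W1→J2 (+1); matched 1.
Augmenting path W2→J3 (+1); matched 2.
Augmenting path W3→J1 (+1); matched 3.
No augmenting path remains; maximum matching = 3.
König certificate: {W1, J1, J3} is a vertex cover of size 3 (every listed pair touches it), so no matching can be larger.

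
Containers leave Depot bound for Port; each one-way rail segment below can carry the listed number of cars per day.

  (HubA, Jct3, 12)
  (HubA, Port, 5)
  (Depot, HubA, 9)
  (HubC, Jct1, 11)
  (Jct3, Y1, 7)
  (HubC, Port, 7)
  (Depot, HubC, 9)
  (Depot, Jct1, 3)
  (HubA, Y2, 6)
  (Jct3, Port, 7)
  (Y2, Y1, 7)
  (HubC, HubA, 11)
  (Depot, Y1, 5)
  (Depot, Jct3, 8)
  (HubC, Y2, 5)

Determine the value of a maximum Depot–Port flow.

Augment Depot→HubC→Port: bottleneck 7, flow now 7.
Augment Depot→HubA→Port: bottleneck 5, flow now 12.
Augment Depot→Jct3→Port: bottleneck 7, flow now 19.
No augmenting path remains; maximum flow = 19.
In the residual graph, reachable from Depot: {Depot, HubC, Jct1, HubA, Y2, Jct3, Y1}.
Min-cut edges: HubC→Port (7), HubA→Port (5), Jct3→Port (7); capacity 7 + 5 + 7 = 19.
This cut is saturated, so no flow can exceed 19.

19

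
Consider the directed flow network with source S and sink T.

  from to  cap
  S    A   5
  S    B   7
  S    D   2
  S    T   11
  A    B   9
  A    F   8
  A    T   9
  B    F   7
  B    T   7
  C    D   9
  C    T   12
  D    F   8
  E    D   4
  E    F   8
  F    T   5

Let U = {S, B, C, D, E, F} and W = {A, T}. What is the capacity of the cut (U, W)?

40

Edges leaving {S, B, C, D, E, F}: S→A (5), S→T (11), B→T (7), C→T (12), F→T (5).
Cut capacity = 5 + 11 + 7 + 12 + 5 = 40.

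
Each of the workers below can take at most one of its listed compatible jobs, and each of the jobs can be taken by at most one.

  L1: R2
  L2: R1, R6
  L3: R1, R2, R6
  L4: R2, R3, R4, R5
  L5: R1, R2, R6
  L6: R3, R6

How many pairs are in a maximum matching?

5

Unit-capacity flow: source→left, listed edges, right→sink; max matching = max flow.
Augmenting path L1→R2 (+1); matched 1.
Augmenting path L2→R1 (+1); matched 2.
Augmenting path L3→R6 (+1); matched 3.
Augmenting path L4→R3 (+1); matched 4.
Augmenting path L6→R3→L4→R4 (+1); matched 5.
No augmenting path remains; maximum matching = 5.
König certificate: {L4, L6, R1, R2, R6} is a vertex cover of size 5 (every listed pair touches it), so no matching can be larger.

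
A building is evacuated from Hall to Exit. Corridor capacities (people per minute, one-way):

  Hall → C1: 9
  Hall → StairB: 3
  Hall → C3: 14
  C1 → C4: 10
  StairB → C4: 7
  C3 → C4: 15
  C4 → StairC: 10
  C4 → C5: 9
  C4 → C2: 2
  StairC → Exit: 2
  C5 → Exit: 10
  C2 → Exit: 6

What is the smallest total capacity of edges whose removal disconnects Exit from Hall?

13

Augment Hall→C1→C4→StairC→Exit: bottleneck 2, flow now 2.
Augment Hall→C1→C4→C5→Exit: bottleneck 7, flow now 9.
Augment Hall→StairB→C4→C5→Exit: bottleneck 2, flow now 11.
Augment Hall→StairB→C4→C2→Exit: bottleneck 1, flow now 12.
Augment Hall→C3→C4→C2→Exit: bottleneck 1, flow now 13.
No augmenting path remains; maximum flow = 13.
By max-flow min-cut, the minimum cut capacity equals the max flow.
In the residual graph, reachable from Hall: {Hall, C1, StairB, C3, C4, StairC}.
Min-cut edges: C4→C5 (9), C4→C2 (2), StairC→Exit (2); capacity 9 + 2 + 2 = 13.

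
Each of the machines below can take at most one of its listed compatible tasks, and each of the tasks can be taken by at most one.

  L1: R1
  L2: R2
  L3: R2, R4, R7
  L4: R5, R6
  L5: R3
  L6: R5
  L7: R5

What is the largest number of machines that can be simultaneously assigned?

Unit-capacity flow: source→left, listed edges, right→sink; max matching = max flow.
Augmenting path L1→R1 (+1); matched 1.
Augmenting path L2→R2 (+1); matched 2.
Augmenting path L3→R4 (+1); matched 3.
Augmenting path L4→R5 (+1); matched 4.
Augmenting path L5→R3 (+1); matched 5.
Augmenting path L6→R5→L4→R6 (+1); matched 6.
No augmenting path remains; maximum matching = 6.
König certificate: {L1, L2, L3, L4, L5, R5} is a vertex cover of size 6 (every listed pair touches it), so no matching can be larger.

6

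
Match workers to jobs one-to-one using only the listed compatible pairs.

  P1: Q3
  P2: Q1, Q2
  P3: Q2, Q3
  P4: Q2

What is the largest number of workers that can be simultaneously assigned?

Unit-capacity flow: source→left, listed edges, right→sink; max matching = max flow.
Augmenting path P1→Q3 (+1); matched 1.
Augmenting path P2→Q1 (+1); matched 2.
Augmenting path P3→Q2 (+1); matched 3.
No augmenting path remains; maximum matching = 3.
König certificate: {P2, Q2, Q3} is a vertex cover of size 3 (every listed pair touches it), so no matching can be larger.

3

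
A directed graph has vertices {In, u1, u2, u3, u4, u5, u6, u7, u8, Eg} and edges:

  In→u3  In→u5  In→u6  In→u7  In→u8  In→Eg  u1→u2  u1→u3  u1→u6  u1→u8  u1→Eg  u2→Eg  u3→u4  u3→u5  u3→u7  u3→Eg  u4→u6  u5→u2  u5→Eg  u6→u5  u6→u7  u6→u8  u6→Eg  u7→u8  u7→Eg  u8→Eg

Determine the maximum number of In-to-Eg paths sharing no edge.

Assign every edge capacity 1; by Menger, the answer equals the max flow.
Path In→Eg (+1); total 1.
Path In→u3→Eg (+1); total 2.
Path In→u5→Eg (+1); total 3.
Path In→u6→Eg (+1); total 4.
Path In→u7→Eg (+1); total 5.
Path In→u8→Eg (+1); total 6.
No residual In→Eg path; max flow = 6.
Certifying cut of size 6: {In→Eg, In→u3, In→u5, In→u6, In→u7, In→u8}.

6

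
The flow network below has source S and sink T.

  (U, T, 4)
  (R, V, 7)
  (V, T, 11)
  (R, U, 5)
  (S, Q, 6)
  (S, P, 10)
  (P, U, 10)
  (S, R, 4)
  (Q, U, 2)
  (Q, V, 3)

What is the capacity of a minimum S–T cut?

11

Augment S→P→U→T: bottleneck 4, flow now 4.
Augment S→Q→V→T: bottleneck 3, flow now 7.
Augment S→R→V→T: bottleneck 4, flow now 11.
No augmenting path remains; maximum flow = 11.
By max-flow min-cut, the minimum cut capacity equals the max flow.
In the residual graph, reachable from S: {S, P, Q, U}.
Min-cut edges: S→R (4), Q→V (3), U→T (4); capacity 4 + 3 + 4 = 11.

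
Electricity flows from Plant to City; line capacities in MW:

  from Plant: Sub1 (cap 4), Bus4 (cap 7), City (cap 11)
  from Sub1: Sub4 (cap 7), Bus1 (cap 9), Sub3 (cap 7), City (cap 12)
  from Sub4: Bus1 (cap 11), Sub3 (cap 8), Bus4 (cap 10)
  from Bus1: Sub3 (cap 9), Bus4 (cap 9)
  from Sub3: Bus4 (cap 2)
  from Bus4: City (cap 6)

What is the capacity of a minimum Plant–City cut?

21

Augment Plant→City: bottleneck 11, flow now 11.
Augment Plant→Sub1→City: bottleneck 4, flow now 15.
Augment Plant→Bus4→City: bottleneck 6, flow now 21.
No augmenting path remains; maximum flow = 21.
By max-flow min-cut, the minimum cut capacity equals the max flow.
In the residual graph, reachable from Plant: {Plant, Bus4}.
Min-cut edges: Plant→Sub1 (4), Plant→City (11), Bus4→City (6); capacity 4 + 11 + 6 = 21.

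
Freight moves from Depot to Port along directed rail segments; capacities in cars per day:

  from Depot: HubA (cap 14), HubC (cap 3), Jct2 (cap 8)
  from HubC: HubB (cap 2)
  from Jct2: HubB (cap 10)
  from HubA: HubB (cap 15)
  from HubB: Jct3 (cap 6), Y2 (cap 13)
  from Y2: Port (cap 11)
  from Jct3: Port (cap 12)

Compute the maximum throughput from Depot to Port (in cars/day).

17

Augment Depot→HubC→HubB→Y2→Port: bottleneck 2, flow now 2.
Augment Depot→Jct2→HubB→Y2→Port: bottleneck 8, flow now 10.
Augment Depot→HubA→HubB→Y2→Port: bottleneck 1, flow now 11.
Augment Depot→HubA→HubB→Jct3→Port: bottleneck 6, flow now 17.
No augmenting path remains; maximum flow = 17.
In the residual graph, reachable from Depot: {Depot, HubC, Jct2, HubA, HubB, Y2}.
Min-cut edges: HubB→Jct3 (6), Y2→Port (11); capacity 6 + 11 = 17.
This cut is saturated, so no flow can exceed 17.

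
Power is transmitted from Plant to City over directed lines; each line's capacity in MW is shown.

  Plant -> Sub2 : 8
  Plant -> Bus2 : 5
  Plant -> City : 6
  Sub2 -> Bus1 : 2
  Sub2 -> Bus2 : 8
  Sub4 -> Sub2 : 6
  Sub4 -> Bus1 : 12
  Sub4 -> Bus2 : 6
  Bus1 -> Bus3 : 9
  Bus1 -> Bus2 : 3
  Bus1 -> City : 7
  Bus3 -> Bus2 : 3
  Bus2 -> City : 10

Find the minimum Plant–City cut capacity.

Augment Plant→City: bottleneck 6, flow now 6.
Augment Plant→Bus2→City: bottleneck 5, flow now 11.
Augment Plant→Sub2→Bus1→City: bottleneck 2, flow now 13.
Augment Plant→Sub2→Bus2→City: bottleneck 5, flow now 18.
No augmenting path remains; maximum flow = 18.
By max-flow min-cut, the minimum cut capacity equals the max flow.
In the residual graph, reachable from Plant: {Plant, Sub2, Bus2}.
Min-cut edges: Plant→City (6), Sub2→Bus1 (2), Bus2→City (10); capacity 6 + 2 + 10 = 18.

18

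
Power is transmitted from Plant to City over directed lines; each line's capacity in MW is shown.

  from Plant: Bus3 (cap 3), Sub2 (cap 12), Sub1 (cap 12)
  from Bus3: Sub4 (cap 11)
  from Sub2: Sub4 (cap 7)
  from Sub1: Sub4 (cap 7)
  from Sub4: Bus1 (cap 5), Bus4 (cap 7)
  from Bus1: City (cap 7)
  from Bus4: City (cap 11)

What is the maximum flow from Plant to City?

Augment Plant→Bus3→Sub4→Bus1→City: bottleneck 3, flow now 3.
Augment Plant→Sub2→Sub4→Bus1→City: bottleneck 2, flow now 5.
Augment Plant→Sub2→Sub4→Bus4→City: bottleneck 5, flow now 10.
Augment Plant→Sub1→Sub4→Bus4→City: bottleneck 2, flow now 12.
No augmenting path remains; maximum flow = 12.
In the residual graph, reachable from Plant: {Plant, Bus3, Sub2, Sub1, Sub4}.
Min-cut edges: Sub4→Bus1 (5), Sub4→Bus4 (7); capacity 5 + 7 = 12.
This cut is saturated, so no flow can exceed 12.

12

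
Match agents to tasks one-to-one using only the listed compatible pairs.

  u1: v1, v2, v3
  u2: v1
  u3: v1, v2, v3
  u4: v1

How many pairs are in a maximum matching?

Unit-capacity flow: source→left, listed edges, right→sink; max matching = max flow.
Augmenting path u1→v1 (+1); matched 1.
Augmenting path u3→v2 (+1); matched 2.
Augmenting path u2→v1→u1→v3 (+1); matched 3.
No augmenting path remains; maximum matching = 3.
König certificate: {u1, u3, v1} is a vertex cover of size 3 (every listed pair touches it), so no matching can be larger.

3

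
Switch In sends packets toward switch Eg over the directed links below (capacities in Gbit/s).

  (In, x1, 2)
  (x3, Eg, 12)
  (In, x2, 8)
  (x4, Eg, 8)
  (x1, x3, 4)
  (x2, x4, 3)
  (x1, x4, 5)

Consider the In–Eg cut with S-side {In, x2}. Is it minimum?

Given cut capacity: 2 + 3 = 5.
Augment In→x1→x3→Eg: bottleneck 2, flow now 2.
Augment In→x2→x4→Eg: bottleneck 3, flow now 5.
No augmenting path remains; maximum flow = 5.
Cut capacity 5 equals the max flow, so it is a minimum cut.

Yes — it is a minimum cut (capacity 5).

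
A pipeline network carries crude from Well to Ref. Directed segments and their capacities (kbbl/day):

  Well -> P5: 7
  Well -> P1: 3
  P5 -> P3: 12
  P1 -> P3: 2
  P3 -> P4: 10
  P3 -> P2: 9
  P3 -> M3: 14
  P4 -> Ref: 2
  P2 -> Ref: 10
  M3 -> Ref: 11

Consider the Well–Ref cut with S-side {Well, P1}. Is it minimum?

Given cut capacity: 7 + 2 = 9.
Augment Well→P5→P3→P4→Ref: bottleneck 2, flow now 2.
Augment Well→P5→P3→P2→Ref: bottleneck 5, flow now 7.
Augment Well→P1→P3→P2→Ref: bottleneck 2, flow now 9.
No augmenting path remains; maximum flow = 9.
Cut capacity 9 equals the max flow, so it is a minimum cut.

Yes — it is a minimum cut (capacity 9).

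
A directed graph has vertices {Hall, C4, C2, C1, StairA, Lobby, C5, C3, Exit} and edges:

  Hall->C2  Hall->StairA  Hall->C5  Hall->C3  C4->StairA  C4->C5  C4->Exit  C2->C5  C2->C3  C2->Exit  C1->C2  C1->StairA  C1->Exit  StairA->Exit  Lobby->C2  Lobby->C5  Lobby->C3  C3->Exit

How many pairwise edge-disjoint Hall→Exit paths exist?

3

Assign every edge capacity 1; by Menger, the answer equals the max flow.
Path Hall→C2→Exit (+1); total 1.
Path Hall→StairA→Exit (+1); total 2.
Path Hall→C3→Exit (+1); total 3.
No residual Hall→Exit path; max flow = 3.
Certifying cut of size 3: {Hall→C2, Hall→C3, Hall→StairA}.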